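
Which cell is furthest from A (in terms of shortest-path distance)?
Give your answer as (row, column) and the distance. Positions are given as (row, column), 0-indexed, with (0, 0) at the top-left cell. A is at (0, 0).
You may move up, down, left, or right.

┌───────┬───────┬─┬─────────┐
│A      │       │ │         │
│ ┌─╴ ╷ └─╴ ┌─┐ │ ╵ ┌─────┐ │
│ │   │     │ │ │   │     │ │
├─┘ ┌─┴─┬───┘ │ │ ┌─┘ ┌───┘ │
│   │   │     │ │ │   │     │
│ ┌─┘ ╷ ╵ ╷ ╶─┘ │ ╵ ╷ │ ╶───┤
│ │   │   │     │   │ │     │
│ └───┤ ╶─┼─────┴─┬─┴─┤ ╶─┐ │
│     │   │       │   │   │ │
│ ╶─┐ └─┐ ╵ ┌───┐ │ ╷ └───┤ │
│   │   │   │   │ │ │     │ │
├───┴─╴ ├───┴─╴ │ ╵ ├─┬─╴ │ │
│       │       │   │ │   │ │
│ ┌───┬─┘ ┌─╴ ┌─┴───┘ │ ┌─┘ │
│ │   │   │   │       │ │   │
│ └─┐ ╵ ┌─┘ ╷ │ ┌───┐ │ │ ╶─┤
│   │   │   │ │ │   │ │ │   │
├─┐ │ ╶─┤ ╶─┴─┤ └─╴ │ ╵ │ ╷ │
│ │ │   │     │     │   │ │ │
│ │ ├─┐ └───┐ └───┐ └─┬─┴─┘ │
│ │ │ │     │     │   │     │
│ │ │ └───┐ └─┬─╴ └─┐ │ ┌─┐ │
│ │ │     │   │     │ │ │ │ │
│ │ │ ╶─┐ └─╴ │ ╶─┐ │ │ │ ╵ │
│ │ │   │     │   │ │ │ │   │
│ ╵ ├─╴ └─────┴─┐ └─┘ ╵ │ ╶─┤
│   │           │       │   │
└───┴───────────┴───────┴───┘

Computing BFS distances from A to all cells:
Furthest cell: (13, 7)
Distance: 98 steps

Path from A to the furthest cell:

┌───────┬───────┬─┬─────────┐
│A → → ↓│  ↱ → ↓│ │         │
│ ┌─╴ ╷ └─╴ ┌─┐ │ ╵ ┌─────┐ │
│ │   │↳ → ↑│ │↓│   │     │ │
├─┘ ┌─┴─┬───┘ │ │ ┌─┘ ┌───┘ │
│   │   │↓ ↰  │↓│ │   │     │
│ ┌─┘ ╷ ╵ ╷ ╶─┘ │ ╵ ╷ │ ╶───┤
│ │   │↓ ↲│↑ ← ↲│   │ │     │
│ └───┤ ╶─┼─────┴─┬─┴─┤ ╶─┐ │
│     │↳ ↓│↱ → → ↓│↱ ↓│   │ │
│ ╶─┐ └─┐ ╵ ┌───┐ │ ╷ └───┤ │
│   │   │↳ ↑│   │↓│↑│↳ → ↓│ │
├───┴─╴ ├───┴─╴ │ ╵ ├─┬─╴ │ │
│       │↓ ← ↰  │↳ ↑│ │↓ ↲│ │
│ ┌───┬─┘ ┌─╴ ┌─┴───┘ │ ┌─┘ │
│ │   │↓ ↲│↱ ↑│↓ ← ← ↰│↓│   │
│ └─┐ ╵ ┌─┘ ╷ │ ┌───┐ │ │ ╶─┤
│   │↓ ↲│↱ ↑│ │↓│   │↑│↓│   │
├─┐ │ ╶─┤ ╶─┴─┤ └─╴ │ ╵ │ ╷ │
│ │ │↳ ↓│↑ ← ↰│↳ → ↓│↑ ↲│ │ │
│ │ ├─┐ └───┐ └───┐ └─┬─┴─┘ │
│ │ │ │↳ → ↓│↑ ← ↰│↳ ↓│     │
│ │ │ └───┐ └─┬─╴ └─┐ │ ┌─┐ │
│ │ │↓ ← ↰│↳ ↓│↱ ↑  │↓│ │ │ │
│ │ │ ╶─┐ └─╴ │ ╶─┐ │ │ │ ╵ │
│ │ │↳ ↓│↑ ← ↲│↑ ↰│ │↓│ │   │
│ ╵ ├─╴ └─────┴─┐ └─┘ ╵ │ ╶─┤
│   │  ↳ → → → B│↑ ← ↲  │   │
└───┴───────────┴───────┴───┘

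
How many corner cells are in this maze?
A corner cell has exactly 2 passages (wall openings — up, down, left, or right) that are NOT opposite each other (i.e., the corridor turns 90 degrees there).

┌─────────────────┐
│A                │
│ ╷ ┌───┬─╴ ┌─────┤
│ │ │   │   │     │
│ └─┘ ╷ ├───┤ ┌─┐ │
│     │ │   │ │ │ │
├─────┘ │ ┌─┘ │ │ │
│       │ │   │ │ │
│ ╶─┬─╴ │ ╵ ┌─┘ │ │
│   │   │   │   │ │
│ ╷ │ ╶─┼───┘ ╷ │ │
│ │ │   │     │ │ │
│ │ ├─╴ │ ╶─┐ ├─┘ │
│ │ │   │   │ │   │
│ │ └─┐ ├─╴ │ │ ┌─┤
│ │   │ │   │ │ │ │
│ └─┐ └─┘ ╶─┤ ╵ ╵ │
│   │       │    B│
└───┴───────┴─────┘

Counting corner cells (2 non-opposite passages):
Total corners: 33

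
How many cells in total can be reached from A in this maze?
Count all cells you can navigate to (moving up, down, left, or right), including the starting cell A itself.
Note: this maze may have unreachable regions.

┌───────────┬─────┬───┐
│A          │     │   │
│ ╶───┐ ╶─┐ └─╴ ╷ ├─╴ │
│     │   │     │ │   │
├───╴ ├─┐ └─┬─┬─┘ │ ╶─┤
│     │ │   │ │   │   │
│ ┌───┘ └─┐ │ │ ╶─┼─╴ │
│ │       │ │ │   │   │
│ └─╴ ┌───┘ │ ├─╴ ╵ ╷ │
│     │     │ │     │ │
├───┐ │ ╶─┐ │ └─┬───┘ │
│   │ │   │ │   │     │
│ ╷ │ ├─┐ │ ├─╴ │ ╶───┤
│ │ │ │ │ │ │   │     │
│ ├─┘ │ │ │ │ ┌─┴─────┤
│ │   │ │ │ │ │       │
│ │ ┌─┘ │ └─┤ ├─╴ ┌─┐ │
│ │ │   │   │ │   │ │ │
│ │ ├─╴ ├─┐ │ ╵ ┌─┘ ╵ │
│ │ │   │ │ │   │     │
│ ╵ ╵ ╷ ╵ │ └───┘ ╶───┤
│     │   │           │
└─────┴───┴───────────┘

Using BFS/flood-fill to find all reachable cells from A:
Maze size: 11 × 11 = 121 total cells
All cells are reachable — the maze is fully connected.
Reachable cells: 121

Reachable region (· marks reachable cells):

┌───────────┬─────┬───┐
│A · · · · ·│· · ·│· ·│
│ ╶───┐ ╶─┐ └─╴ ╷ ├─╴ │
│· · ·│· ·│· · ·│·│· ·│
├───╴ ├─┐ └─┬─┬─┘ │ ╶─┤
│· · ·│·│· ·│·│· ·│· ·│
│ ┌───┘ └─┐ │ │ ╶─┼─╴ │
│·│· · · ·│·│·│· ·│· ·│
│ └─╴ ┌───┘ │ ├─╴ ╵ ╷ │
│· · ·│· · ·│·│· · ·│·│
├───┐ │ ╶─┐ │ └─┬───┘ │
│· ·│·│· ·│·│· ·│· · ·│
│ ╷ │ ├─┐ │ ├─╴ │ ╶───┤
│·│·│·│·│·│·│· ·│· · ·│
│ ├─┘ │ │ │ │ ┌─┴─────┤
│·│· ·│·│·│·│·│· · · ·│
│ │ ┌─┘ │ └─┤ ├─╴ ┌─┐ │
│·│·│· ·│· ·│·│· ·│·│·│
│ │ ├─╴ ├─┐ │ ╵ ┌─┘ ╵ │
│·│·│· ·│·│·│· ·│· · ·│
│ ╵ ╵ ╷ ╵ │ └───┘ ╶───┤
│· · ·│· ·│· · · · · ·│
└─────┴───┴───────────┘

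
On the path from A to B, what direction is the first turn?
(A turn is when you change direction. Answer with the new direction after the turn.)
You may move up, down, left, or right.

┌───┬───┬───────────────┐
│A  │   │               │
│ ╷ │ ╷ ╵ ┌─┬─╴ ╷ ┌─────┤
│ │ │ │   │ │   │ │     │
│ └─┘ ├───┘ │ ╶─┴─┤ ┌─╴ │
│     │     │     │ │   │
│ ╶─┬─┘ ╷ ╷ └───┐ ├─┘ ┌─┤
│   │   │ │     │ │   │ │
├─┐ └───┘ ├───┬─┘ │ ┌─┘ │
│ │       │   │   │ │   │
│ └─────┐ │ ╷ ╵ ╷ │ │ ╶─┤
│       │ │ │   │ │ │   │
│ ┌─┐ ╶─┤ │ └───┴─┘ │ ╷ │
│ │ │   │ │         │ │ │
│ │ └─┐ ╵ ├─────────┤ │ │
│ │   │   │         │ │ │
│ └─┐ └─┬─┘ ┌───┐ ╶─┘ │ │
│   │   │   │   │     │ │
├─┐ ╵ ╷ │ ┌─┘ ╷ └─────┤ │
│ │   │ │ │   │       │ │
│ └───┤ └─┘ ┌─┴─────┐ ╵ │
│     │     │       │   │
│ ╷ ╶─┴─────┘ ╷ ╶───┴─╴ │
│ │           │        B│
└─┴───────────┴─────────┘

Directions: down, down, down, right, down, right, right, right, down, down, down, left, up, left, up, left, left, down, down, down, right, down, right, up, right, down, down, right, right, up, right, up, right, down, right, right, right, down, right, down
First turn direction: right

Solution:

┌───┬───┬───────────────┐
│A  │   │               │
│ ╷ │ ╷ ╵ ┌─┬─╴ ╷ ┌─────┤
│↓│ │ │   │ │   │ │     │
│ └─┘ ├───┘ │ ╶─┴─┤ ┌─╴ │
│↓    │     │     │ │   │
│ ╶─┬─┘ ╷ ╷ └───┐ ├─┘ ┌─┤
│↳ ↓│   │ │     │ │   │ │
├─┐ └───┘ ├───┬─┘ │ ┌─┘ │
│ │↳ → → ↓│   │   │ │   │
│ └─────┐ │ ╷ ╵ ╷ │ │ ╶─┤
│↓ ← ↰  │↓│ │   │ │ │   │
│ ┌─┐ ╶─┤ │ └───┴─┘ │ ╷ │
│↓│ │↑ ↰│↓│         │ │ │
│ │ └─┐ ╵ ├─────────┤ │ │
│↓│   │↑ ↲│         │ │ │
│ └─┐ └─┬─┘ ┌───┐ ╶─┘ │ │
│↳ ↓│↱ ↓│   │↱ ↓│     │ │
├─┐ ╵ ╷ │ ┌─┘ ╷ └─────┤ │
│ │↳ ↑│↓│ │↱ ↑│↳ → → ↓│ │
│ └───┤ └─┘ ┌─┴─────┐ ╵ │
│     │↳ → ↑│       │↳ ↓│
│ ╷ ╶─┴─────┘ ╷ ╶───┴─╴ │
│ │           │        B│
└─┴───────────┴─────────┘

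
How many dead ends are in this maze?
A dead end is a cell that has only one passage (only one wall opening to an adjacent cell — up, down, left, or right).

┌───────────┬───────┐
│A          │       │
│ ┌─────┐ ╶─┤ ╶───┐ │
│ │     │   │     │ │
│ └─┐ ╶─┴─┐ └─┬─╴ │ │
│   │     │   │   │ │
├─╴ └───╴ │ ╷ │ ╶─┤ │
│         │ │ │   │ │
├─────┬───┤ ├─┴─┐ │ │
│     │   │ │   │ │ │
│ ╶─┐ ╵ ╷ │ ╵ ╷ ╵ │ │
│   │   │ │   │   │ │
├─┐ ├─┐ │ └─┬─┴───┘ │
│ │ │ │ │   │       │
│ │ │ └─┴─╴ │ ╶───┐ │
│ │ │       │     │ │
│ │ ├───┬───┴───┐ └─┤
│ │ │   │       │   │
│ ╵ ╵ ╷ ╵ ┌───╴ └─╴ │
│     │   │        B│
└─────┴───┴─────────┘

Checking each cell for number of passages:

Dead ends found at positions:
  (0, 5)
  (1, 1)
  (1, 3)
  (3, 0)
  (3, 6)
  (6, 0)
  (6, 2)
  (6, 3)
  (7, 9)
  (9, 5)
Total dead ends: 10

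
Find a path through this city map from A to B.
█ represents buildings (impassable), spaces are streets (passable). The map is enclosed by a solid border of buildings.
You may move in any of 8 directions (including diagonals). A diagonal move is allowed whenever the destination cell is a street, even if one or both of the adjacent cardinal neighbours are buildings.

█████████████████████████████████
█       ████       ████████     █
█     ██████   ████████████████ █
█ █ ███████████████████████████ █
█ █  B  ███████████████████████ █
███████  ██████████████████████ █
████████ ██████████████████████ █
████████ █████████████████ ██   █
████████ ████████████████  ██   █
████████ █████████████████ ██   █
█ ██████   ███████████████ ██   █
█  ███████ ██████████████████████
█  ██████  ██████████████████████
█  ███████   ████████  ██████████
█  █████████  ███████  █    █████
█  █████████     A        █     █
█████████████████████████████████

Finding the shortest path from A to B:
Movement: 8-directional
Path length: 16 steps
Directions: left → left → left → left → up-left → up-left → up-left → up → up-left → up-left → up → up → up → up-left → up-left → left

Solution:

█████████████████████████████████
█       ████       ████████     █
█     ██████   ████████████████ █
█ █ ███████████████████████████ █
█ █  B← ███████████████████████ █
███████↖ ██████████████████████ █
████████↖██████████████████████ █
████████↑█████████████████ ██   █
████████↑████████████████  ██   █
████████↑█████████████████ ██   █
█ ██████ ↖ ███████████████ ██   █
█  ███████↖██████████████████████
█  ██████ ↑██████████████████████
█  ███████ ↖ ████████  ██████████
█  █████████↖ ███████  █    █████
█  █████████ ↖←←←A        █     █
█████████████████████████████████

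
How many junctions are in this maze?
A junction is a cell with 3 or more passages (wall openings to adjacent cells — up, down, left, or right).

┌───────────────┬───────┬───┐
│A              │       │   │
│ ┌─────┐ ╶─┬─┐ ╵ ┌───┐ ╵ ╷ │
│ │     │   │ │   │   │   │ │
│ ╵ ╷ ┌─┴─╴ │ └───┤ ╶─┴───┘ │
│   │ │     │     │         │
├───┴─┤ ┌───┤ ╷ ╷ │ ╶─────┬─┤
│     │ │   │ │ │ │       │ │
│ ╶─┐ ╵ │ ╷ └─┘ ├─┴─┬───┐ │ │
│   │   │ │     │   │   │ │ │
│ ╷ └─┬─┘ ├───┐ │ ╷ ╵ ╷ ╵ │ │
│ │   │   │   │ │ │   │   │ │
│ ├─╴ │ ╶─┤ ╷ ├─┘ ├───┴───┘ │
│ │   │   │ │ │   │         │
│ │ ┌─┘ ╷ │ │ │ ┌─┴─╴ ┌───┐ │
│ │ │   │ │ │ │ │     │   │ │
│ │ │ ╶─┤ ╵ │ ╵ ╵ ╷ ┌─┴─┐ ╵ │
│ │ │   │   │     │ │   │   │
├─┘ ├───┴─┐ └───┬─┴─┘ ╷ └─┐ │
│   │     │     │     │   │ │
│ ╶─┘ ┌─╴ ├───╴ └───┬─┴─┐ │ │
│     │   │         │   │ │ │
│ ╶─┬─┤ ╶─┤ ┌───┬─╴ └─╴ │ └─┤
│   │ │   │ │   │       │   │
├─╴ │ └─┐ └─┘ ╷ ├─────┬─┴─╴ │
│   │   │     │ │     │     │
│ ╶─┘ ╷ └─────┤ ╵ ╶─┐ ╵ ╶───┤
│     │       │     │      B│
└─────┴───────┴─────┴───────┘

Checking each cell for number of passages:

Junctions found (3+ passages):
  (0, 4): 3 passages
  (1, 2): 3 passages
  (2, 6): 3 passages
  (2, 7): 3 passages
  (2, 9): 3 passages
  (4, 0): 3 passages
  (4, 7): 3 passages
  (6, 3): 3 passages
  (6, 10): 3 passages
  (6, 13): 3 passages
  (7, 9): 3 passages
  (8, 5): 3 passages
  (8, 7): 3 passages
  (8, 13): 3 passages
  (10, 0): 3 passages
  (10, 7): 3 passages
  (11, 9): 3 passages
  (12, 2): 3 passages
  (13, 8): 3 passages
  (13, 11): 3 passages
Total junctions: 20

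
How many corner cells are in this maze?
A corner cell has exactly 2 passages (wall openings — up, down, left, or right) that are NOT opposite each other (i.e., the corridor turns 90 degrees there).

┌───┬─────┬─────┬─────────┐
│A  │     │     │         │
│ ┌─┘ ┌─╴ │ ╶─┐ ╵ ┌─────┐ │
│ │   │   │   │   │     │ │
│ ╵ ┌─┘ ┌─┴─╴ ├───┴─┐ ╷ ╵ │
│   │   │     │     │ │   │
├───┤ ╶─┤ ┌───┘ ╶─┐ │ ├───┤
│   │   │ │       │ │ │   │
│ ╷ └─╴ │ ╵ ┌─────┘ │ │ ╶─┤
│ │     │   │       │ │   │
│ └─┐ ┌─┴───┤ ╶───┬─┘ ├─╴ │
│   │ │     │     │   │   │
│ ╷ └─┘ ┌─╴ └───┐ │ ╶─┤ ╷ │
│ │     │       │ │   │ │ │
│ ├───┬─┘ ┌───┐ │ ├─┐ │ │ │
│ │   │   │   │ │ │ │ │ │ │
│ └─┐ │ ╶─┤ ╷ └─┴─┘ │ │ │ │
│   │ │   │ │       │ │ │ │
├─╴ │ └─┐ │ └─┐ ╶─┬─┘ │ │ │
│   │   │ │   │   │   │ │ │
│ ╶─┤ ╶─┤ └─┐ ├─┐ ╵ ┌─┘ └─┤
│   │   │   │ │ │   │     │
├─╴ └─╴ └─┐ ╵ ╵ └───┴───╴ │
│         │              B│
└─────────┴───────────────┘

Counting corner cells (2 non-opposite passages):
Total corners: 84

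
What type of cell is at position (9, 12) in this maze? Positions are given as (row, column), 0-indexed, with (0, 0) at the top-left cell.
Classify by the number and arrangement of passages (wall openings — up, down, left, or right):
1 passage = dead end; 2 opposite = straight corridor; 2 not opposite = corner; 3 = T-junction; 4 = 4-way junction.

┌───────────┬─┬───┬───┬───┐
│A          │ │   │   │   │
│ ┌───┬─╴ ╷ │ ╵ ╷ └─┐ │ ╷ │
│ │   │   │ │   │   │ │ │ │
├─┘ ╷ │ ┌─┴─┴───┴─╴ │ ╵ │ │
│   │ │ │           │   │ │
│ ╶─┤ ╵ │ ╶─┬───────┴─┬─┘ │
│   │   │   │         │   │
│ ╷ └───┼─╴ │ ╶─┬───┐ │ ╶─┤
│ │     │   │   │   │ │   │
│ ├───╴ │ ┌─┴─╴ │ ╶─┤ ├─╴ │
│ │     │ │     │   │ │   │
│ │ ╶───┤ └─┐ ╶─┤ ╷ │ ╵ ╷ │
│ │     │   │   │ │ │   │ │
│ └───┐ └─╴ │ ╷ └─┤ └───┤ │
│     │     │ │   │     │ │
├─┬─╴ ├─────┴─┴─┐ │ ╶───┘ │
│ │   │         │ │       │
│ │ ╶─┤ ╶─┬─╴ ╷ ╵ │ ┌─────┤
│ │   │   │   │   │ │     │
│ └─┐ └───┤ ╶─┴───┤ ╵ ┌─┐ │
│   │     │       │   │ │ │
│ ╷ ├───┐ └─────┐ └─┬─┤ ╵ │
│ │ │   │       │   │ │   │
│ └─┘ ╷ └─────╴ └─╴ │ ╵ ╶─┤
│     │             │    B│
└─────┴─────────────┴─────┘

Checking cell at (9, 12):
Number of passages: 2
Cell type: corner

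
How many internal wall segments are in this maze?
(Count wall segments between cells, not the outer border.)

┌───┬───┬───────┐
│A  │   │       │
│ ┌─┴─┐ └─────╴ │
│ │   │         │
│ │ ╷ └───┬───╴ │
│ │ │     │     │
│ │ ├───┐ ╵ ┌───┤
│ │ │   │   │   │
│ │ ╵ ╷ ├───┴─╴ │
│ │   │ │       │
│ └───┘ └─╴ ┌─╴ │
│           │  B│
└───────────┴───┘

Counting internal wall segments:
Total internal walls: 35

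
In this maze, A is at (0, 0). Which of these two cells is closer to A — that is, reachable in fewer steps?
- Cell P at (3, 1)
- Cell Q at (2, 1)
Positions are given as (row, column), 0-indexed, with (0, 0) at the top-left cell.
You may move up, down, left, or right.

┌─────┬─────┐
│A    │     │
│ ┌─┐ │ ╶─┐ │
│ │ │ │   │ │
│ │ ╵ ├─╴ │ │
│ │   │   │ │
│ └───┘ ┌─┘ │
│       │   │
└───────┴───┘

Shortest path A → P at (3, 1): 4 steps
Shortest path A → Q at (2, 1): 5 steps

P is closer (4 steps vs 5 steps).

Path to P:

┌─────┬─────┐
│A    │     │
│ ┌─┐ │ ╶─┐ │
│↓│ │ │   │ │
│ │ ╵ ├─╴ │ │
│↓│   │   │ │
│ └───┘ ┌─┘ │
│↳ P    │   │
└───────┴───┘

Path to Q:

┌─────┬─────┐
│A → ↓│     │
│ ┌─┐ │ ╶─┐ │
│ │ │↓│   │ │
│ │ ╵ ├─╴ │ │
│ │Q ↲│   │ │
│ └───┘ ┌─┘ │
│       │   │
└───────┴───┘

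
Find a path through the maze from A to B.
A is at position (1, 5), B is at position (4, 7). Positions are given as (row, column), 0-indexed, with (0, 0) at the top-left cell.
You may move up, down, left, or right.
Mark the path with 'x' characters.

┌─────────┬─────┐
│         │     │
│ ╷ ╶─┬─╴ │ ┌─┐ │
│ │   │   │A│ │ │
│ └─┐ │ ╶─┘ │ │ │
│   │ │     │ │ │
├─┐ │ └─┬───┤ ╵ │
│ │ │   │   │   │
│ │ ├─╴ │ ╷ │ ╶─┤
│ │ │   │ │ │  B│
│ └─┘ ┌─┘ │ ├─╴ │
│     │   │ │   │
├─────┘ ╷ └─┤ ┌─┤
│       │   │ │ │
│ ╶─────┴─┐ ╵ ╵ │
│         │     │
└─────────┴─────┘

Finding the shortest path from (1, 5) to (4, 7):
Path length: 9 steps
Directions: up → right → right → down → down → down → left → down → right

Solution:

┌─────────┬─────┐
│         │x x x│
│ ╷ ╶─┬─╴ │ ┌─┐ │
│ │   │   │A│ │x│
│ └─┐ │ ╶─┘ │ │ │
│   │ │     │ │x│
├─┐ │ └─┬───┤ ╵ │
│ │ │   │   │x x│
│ │ ├─╴ │ ╷ │ ╶─┤
│ │ │   │ │ │x B│
│ └─┘ ┌─┘ │ ├─╴ │
│     │   │ │   │
├─────┘ ╷ └─┤ ┌─┤
│       │   │ │ │
│ ╶─────┴─┐ ╵ ╵ │
│         │     │
└─────────┴─────┘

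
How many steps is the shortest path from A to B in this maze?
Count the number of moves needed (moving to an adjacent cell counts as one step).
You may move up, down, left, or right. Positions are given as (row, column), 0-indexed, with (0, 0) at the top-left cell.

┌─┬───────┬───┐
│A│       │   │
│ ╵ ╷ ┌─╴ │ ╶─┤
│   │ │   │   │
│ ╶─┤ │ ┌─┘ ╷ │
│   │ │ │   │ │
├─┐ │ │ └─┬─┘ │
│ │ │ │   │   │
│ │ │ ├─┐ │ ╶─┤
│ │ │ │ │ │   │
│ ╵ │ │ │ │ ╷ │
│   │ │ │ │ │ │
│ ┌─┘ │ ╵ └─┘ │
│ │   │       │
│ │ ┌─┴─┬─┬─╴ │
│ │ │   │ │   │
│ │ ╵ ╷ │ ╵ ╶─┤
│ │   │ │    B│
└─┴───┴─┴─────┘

Using BFS to find shortest path:
Start: (0, 0), End: (8, 6)
Path found:
(0,0) → (1,0) → (1,1) → (0,1) → (0,2) → (0,3) → (0,4) → (1,4) → (1,3) → (2,3) → (3,3) → (3,4) → (4,4) → (5,4) → (6,4) → (6,5) → (6,6) → (7,6) → (7,5) → (8,5) → (8,6)
Number of steps: 20

Solution:

┌─┬───────┬───┐
│A│↱ → → ↓│   │
│ ╵ ╷ ┌─╴ │ ╶─┤
│↳ ↑│ │↓ ↲│   │
│ ╶─┤ │ ┌─┘ ╷ │
│   │ │↓│   │ │
├─┐ │ │ └─┬─┘ │
│ │ │ │↳ ↓│   │
│ │ │ ├─┐ │ ╶─┤
│ │ │ │ │↓│   │
│ ╵ │ │ │ │ ╷ │
│   │ │ │↓│ │ │
│ ┌─┘ │ ╵ └─┘ │
│ │   │  ↳ → ↓│
│ │ ┌─┴─┬─┬─╴ │
│ │ │   │ │↓ ↲│
│ │ ╵ ╷ │ ╵ ╶─┤
│ │   │ │  ↳ B│
└─┴───┴─┴─────┘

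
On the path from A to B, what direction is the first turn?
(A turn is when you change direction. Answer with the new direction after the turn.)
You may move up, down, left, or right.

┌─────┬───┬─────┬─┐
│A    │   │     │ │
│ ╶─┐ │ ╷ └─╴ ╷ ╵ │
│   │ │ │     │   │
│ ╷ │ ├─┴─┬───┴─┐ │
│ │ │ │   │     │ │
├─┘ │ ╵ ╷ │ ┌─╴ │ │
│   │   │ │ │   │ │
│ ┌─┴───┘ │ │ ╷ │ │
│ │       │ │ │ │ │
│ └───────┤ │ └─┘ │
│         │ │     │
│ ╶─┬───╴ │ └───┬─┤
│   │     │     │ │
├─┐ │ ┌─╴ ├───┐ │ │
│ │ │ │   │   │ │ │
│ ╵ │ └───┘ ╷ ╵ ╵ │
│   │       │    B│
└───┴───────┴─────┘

Directions: down, right, down, down, left, down, down, right, right, right, right, down, left, left, down, down, right, right, right, up, right, down, right, right
First turn direction: right

Solution:

┌─────┬───┬─────┬─┐
│A    │   │     │ │
│ ╶─┐ │ ╷ └─╴ ╷ ╵ │
│↳ ↓│ │ │     │   │
│ ╷ │ ├─┴─┬───┴─┐ │
│ │↓│ │   │     │ │
├─┘ │ ╵ ╷ │ ┌─╴ │ │
│↓ ↲│   │ │ │   │ │
│ ┌─┴───┘ │ │ ╷ │ │
│↓│       │ │ │ │ │
│ └───────┤ │ └─┘ │
│↳ → → → ↓│ │     │
│ ╶─┬───╴ │ └───┬─┤
│   │↓ ← ↲│     │ │
├─┐ │ ┌─╴ ├───┐ │ │
│ │ │↓│   │↱ ↓│ │ │
│ ╵ │ └───┘ ╷ ╵ ╵ │
│   │↳ → → ↑│↳ → B│
└───┴───────┴─────┘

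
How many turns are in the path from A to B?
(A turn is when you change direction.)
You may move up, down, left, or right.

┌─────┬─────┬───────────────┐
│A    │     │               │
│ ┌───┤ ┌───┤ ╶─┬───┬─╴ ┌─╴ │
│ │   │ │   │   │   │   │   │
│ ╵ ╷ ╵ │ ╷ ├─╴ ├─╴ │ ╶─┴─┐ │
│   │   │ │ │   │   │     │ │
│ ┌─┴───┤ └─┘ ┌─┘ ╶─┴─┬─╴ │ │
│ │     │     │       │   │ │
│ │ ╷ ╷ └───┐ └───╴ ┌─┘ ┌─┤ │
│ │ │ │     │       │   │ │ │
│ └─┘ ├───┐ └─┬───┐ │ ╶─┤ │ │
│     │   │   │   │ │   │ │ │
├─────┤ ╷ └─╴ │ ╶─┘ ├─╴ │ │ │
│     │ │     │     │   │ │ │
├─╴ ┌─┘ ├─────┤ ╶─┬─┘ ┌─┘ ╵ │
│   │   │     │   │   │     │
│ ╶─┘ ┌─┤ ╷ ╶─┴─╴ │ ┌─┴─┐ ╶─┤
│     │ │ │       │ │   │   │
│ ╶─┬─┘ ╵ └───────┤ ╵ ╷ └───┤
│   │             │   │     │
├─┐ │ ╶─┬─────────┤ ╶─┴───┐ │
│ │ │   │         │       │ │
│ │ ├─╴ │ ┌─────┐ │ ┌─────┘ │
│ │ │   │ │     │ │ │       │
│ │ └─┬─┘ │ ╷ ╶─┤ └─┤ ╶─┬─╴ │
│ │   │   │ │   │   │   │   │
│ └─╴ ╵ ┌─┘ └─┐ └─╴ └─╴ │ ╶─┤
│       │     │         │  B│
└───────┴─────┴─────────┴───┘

Directions: down, down, down, down, down, right, right, up, up, right, down, right, right, down, right, down, left, left, up, left, down, down, left, down, left, left, down, right, down, down, down, right, down, right, up, right, up, up, right, right, right, right, down, down, right, down, right, right, up, left, up, right, right, right, down, left, down, right
Number of turns: 37

Solution:

┌─────┬─────┬───────────────┐
│A    │     │               │
│ ┌───┤ ┌───┤ ╶─┬───┬─╴ ┌─╴ │
│↓│   │ │   │   │   │   │   │
│ ╵ ╷ ╵ │ ╷ ├─╴ ├─╴ │ ╶─┴─┐ │
│↓  │   │ │ │   │   │     │ │
│ ┌─┴───┤ └─┘ ┌─┘ ╶─┴─┬─╴ │ │
│↓│  ↱ ↓│     │       │   │ │
│ │ ╷ ╷ └───┐ └───╴ ┌─┘ ┌─┤ │
│↓│ │↑│↳ → ↓│       │   │ │ │
│ └─┘ ├───┐ └─┬───┐ │ ╶─┤ │ │
│↳ → ↑│↓ ↰│↳ ↓│   │ │   │ │ │
├─────┤ ╷ └─╴ │ ╶─┘ ├─╴ │ │ │
│     │↓│↑ ← ↲│     │   │ │ │
├─╴ ┌─┘ ├─────┤ ╶─┬─┘ ┌─┘ ╵ │
│   │↓ ↲│     │   │   │     │
│ ╶─┘ ┌─┤ ╷ ╶─┴─╴ │ ┌─┴─┐ ╶─┤
│↓ ← ↲│ │ │       │ │   │   │
│ ╶─┬─┘ ╵ └───────┤ ╵ ╷ └───┤
│↳ ↓│             │   │     │
├─┐ │ ╶─┬─────────┤ ╶─┴───┐ │
│ │↓│   │↱ → → → ↓│       │ │
│ │ ├─╴ │ ┌─────┐ │ ┌─────┘ │
│ │↓│   │↑│     │↓│ │↱ → → ↓│
│ │ └─┬─┘ │ ╷ ╶─┤ └─┤ ╶─┬─╴ │
│ │↳ ↓│↱ ↑│ │   │↳ ↓│↑ ↰│↓ ↲│
│ └─╴ ╵ ┌─┘ └─┐ └─╴ └─╴ │ ╶─┤
│    ↳ ↑│     │    ↳ → ↑│↳ B│
└───────┴─────┴─────────┴───┘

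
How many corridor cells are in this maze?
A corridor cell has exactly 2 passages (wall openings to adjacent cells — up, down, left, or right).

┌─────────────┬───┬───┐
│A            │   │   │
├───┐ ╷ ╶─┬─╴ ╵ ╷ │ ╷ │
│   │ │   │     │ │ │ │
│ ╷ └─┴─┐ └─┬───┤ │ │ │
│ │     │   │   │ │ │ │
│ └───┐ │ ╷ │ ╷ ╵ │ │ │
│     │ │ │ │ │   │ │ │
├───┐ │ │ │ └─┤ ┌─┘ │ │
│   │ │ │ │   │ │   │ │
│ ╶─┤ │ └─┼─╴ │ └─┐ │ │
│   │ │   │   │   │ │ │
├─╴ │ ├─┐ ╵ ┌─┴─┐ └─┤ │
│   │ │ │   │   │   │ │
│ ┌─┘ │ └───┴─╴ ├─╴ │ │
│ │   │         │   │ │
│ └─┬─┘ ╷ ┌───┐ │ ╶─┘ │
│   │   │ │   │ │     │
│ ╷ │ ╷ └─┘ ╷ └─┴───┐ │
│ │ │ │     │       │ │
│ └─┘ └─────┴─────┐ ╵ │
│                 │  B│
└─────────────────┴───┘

Counting cells with exactly 2 passages:
Total corridor cells: 93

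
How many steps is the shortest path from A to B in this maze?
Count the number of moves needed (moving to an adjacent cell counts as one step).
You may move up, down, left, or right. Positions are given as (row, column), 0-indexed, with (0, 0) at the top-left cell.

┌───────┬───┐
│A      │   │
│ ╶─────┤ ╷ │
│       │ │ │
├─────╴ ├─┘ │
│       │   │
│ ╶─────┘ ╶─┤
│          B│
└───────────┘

Using BFS to find shortest path:
Start: (0, 0), End: (3, 5)
Path found:
(0,0) → (1,0) → (1,1) → (1,2) → (1,3) → (2,3) → (2,2) → (2,1) → (2,0) → (3,0) → (3,1) → (3,2) → (3,3) → (3,4) → (3,5)
Number of steps: 14

Solution:

┌───────┬───┐
│A      │   │
│ ╶─────┤ ╷ │
│↳ → → ↓│ │ │
├─────╴ ├─┘ │
│↓ ← ← ↲│   │
│ ╶─────┘ ╶─┤
│↳ → → → → B│
└───────────┘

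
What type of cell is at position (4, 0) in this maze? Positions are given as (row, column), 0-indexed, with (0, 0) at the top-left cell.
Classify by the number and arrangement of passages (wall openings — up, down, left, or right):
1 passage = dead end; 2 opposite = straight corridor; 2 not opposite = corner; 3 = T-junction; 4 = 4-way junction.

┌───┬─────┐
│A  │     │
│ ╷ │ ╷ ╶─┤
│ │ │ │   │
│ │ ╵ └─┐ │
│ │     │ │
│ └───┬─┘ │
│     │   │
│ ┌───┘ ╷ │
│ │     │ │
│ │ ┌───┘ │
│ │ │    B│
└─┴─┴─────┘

Checking cell at (4, 0):
Number of passages: 2
Cell type: straight corridor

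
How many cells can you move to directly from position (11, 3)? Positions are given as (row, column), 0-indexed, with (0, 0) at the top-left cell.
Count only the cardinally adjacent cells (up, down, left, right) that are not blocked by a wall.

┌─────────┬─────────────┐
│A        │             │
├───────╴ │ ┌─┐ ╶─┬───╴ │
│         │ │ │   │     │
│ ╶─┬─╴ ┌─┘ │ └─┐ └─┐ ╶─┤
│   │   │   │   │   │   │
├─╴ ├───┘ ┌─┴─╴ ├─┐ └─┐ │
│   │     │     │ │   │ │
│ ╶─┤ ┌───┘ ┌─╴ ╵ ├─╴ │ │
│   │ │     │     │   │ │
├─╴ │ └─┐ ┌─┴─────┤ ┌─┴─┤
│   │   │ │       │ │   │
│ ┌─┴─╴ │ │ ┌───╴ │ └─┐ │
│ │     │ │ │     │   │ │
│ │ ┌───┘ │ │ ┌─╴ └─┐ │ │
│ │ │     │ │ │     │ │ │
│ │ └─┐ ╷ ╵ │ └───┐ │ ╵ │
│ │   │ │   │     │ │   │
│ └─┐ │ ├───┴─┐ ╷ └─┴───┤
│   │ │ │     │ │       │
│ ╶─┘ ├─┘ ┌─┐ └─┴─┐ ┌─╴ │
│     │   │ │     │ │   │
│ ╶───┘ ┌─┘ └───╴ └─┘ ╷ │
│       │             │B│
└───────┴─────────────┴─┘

Checking passable neighbors of (11, 3):
Neighbors: (10, 3), (11, 2)
Count: 2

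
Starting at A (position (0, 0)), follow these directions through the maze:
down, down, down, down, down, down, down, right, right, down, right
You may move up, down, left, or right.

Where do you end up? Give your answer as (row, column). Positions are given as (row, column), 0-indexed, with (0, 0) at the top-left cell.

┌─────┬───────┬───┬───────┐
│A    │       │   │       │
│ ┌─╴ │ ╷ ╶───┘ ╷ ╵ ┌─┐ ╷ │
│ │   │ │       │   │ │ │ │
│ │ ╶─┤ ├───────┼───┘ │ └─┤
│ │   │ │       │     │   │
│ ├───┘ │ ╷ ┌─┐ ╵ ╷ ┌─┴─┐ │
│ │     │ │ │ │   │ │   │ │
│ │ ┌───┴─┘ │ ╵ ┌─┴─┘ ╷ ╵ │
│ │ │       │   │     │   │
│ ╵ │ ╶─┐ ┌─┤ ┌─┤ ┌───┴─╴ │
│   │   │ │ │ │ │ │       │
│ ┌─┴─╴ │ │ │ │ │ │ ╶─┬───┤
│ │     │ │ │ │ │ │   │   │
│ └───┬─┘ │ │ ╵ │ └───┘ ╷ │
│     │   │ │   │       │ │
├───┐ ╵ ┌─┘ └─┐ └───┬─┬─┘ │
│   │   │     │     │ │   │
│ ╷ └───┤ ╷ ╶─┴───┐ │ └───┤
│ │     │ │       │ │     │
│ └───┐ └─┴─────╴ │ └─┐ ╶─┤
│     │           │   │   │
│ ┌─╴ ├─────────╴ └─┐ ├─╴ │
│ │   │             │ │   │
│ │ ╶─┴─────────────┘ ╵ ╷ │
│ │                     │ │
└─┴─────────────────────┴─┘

Following directions step by step:
Start: (0, 0)
  down: (0, 0) → (1, 0)
  down: (1, 0) → (2, 0)
  down: (2, 0) → (3, 0)
  down: (3, 0) → (4, 0)
  down: (4, 0) → (5, 0)
  down: (5, 0) → (6, 0)
  down: (6, 0) → (7, 0)
  right: (7, 0) → (7, 1)
  right: (7, 1) → (7, 2)
  down: (7, 2) → (8, 2)
  right: (8, 2) → (8, 3)
Final position: (8, 3)

Path taken:

┌─────┬───────┬───┬───────┐
│A    │       │   │       │
│ ┌─╴ │ ╷ ╶───┘ ╷ ╵ ┌─┐ ╷ │
│↓│   │ │       │   │ │ │ │
│ │ ╶─┤ ├───────┼───┘ │ └─┤
│↓│   │ │       │     │   │
│ ├───┘ │ ╷ ┌─┐ ╵ ╷ ┌─┴─┐ │
│↓│     │ │ │ │   │ │   │ │
│ │ ┌───┴─┘ │ ╵ ┌─┴─┘ ╷ ╵ │
│↓│ │       │   │     │   │
│ ╵ │ ╶─┐ ┌─┤ ┌─┤ ┌───┴─╴ │
│↓  │   │ │ │ │ │ │       │
│ ┌─┴─╴ │ │ │ │ │ │ ╶─┬───┤
│↓│     │ │ │ │ │ │   │   │
│ └───┬─┘ │ │ ╵ │ └───┘ ╷ │
│↳ → ↓│   │ │   │       │ │
├───┐ ╵ ┌─┘ └─┐ └───┬─┬─┘ │
│   │↳ B│     │     │ │   │
│ ╷ └───┤ ╷ ╶─┴───┐ │ └───┤
│ │     │ │       │ │     │
│ └───┐ └─┴─────╴ │ └─┐ ╶─┤
│     │           │   │   │
│ ┌─╴ ├─────────╴ └─┐ ├─╴ │
│ │   │             │ │   │
│ │ ╶─┴─────────────┘ ╵ ╷ │
│ │                     │ │
└─┴─────────────────────┴─┘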